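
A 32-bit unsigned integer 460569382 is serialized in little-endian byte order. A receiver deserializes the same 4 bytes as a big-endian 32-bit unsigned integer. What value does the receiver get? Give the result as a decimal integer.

649818907

460569382 in 32-bit hexadecimal is 0x1B73BB26.
Stored little-endian, the bytes at ascending addresses are 26 BB 73 1B.
Read back as big-endian, the last byte is least significant, giving 0x26BB731B.
0x26BB731B = 649818907.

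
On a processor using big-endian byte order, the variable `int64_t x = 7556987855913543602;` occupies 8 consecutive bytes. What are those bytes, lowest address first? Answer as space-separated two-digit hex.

7556987855913543602 in hexadecimal, padded to 64 bits, is 0x68DFD06A93AAE7B2.
Split into bytes (most-significant first): 68 DF D0 6A 93 AA E7 B2.
In big-endian order the high byte comes first in memory.
So the memory order matches the most-significant-first order: 68 DF D0 6A 93 AA E7 B2.

68 DF D0 6A 93 AA E7 B2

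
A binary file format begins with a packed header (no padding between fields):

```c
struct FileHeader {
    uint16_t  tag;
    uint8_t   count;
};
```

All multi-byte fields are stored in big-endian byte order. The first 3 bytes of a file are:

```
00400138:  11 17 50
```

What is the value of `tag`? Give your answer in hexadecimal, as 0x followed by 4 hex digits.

0x1117

`tag` is the first field, at byte offset 0, occupying 2 bytes.
Bytes at offsets 0..1: 11 17.
Big-endian stores the most-significant byte at the lowest address.
The bytes are already most-significant first: 0x1117.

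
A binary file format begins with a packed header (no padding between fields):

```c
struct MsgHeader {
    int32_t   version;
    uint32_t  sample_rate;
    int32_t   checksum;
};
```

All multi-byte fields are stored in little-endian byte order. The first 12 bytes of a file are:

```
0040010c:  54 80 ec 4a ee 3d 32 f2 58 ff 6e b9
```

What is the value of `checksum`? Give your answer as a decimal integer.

-1183908008

`checksum` follows `version` (4 B), `sample_rate` (4 B), so it starts at offset 4 + 4 = 8 and occupies 4 bytes.
Bytes at offsets 8..11: 58 FF 6E B9.
In little-endian order the low byte comes first in memory.
Reassemble most-significant byte first: B9 6E FF 58 → 0xB96EFF58.
Top bit is set, so as a signed 32-bit value this is 0xB96EFF58 − 2^32 = -1183908008.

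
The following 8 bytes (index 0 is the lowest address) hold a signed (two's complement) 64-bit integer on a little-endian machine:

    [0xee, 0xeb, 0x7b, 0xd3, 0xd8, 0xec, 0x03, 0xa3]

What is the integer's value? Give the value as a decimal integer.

-6700251404591961106

Little-endian: lowest address holds the least-significant byte.
Reassemble most-significant byte first: A3 03 EC D8 D3 7B EB EE → 0xA303ECD8D37BEBEE.
Top bit is set, so as a signed 64-bit value this is 0xA303ECD8D37BEBEE − 2^64 = -6700251404591961106.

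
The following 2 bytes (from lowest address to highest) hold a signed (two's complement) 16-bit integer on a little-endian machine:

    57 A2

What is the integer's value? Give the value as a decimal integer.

Little-endian: lowest address holds the least-significant byte.
Reassemble most-significant byte first: A2 57 → 0xA257.
Top bit is set, so as a signed 16-bit value this is 0xA257 − 2^16 = -23977.

-23977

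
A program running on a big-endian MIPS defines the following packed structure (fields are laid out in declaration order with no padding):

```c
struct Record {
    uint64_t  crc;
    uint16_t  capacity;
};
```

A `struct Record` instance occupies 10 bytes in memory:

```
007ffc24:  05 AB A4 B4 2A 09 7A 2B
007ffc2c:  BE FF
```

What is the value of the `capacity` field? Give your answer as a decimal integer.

`capacity` follows `crc` (8 bytes), so it starts at byte offset 8 and occupies 2 bytes.
Bytes at offsets 8..9: BE FF.
Big-endian: lowest address holds the most-significant byte.
The bytes are already most-significant first: 0xBEFF.
0xBEFF = 48895.

48895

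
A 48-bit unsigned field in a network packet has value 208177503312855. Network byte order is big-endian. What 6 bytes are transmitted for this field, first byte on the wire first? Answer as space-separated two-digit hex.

BD 56 1A 22 9B D7

208177503312855 in hexadecimal, padded to 48 bits, is 0xBD561A229BD7.
Split into bytes (most-significant first): BD 56 1A 22 9B D7.
Big-endian: lowest address holds the most-significant byte.
So the memory order matches the most-significant-first order: BD 56 1A 22 9B D7.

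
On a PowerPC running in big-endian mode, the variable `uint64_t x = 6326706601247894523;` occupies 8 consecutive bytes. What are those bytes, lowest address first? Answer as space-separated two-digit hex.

57 CC FA 22 2D 7F EB FB

6326706601247894523 in hexadecimal, padded to 64 bits, is 0x57CCFA222D7FEBFB.
Split into bytes (most-significant first): 57 CC FA 22 2D 7F EB FB.
Big-endian: lowest address holds the most-significant byte.
So the memory order matches the most-significant-first order: 57 CC FA 22 2D 7F EB FB.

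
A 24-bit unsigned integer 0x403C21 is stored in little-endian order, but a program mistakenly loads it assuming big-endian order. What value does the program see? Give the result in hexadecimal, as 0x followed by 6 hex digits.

Stored little-endian, the bytes at ascending addresses are 21 3C 40.
Read back as big-endian, the last byte is least significant, giving 0x213C40.

0x213C40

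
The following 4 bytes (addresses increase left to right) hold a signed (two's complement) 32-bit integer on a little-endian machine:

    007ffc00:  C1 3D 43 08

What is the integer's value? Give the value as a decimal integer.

138624449

Little-endian stores the least-significant byte at the lowest address.
Reassemble most-significant byte first: 08 43 3D C1 → 0x08433DC1.
0x08433DC1 = 138624449.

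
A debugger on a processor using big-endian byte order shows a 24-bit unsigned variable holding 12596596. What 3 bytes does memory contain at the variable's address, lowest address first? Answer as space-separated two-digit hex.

12596596 in hexadecimal, padded to 24 bits, is 0xC03574.
Split into bytes (most-significant first): C0 35 74.
Big-endian stores the most-significant byte at the lowest address.
So the memory order matches the most-significant-first order: C0 35 74.

C0 35 74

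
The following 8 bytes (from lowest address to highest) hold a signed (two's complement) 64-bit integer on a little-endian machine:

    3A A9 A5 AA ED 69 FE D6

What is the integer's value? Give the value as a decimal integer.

-2954807836017317574

Little-endian stores the least-significant byte at the lowest address.
Reassemble most-significant byte first: D6 FE 69 ED AA A5 A9 3A → 0xD6FE69EDAAA5A93A.
Top bit is set, so as a signed 64-bit value this is 0xD6FE69EDAAA5A93A − 2^64 = -2954807836017317574.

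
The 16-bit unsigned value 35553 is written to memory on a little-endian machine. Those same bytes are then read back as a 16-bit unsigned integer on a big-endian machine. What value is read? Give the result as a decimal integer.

57738

35553 in 16-bit hexadecimal is 0x8AE1.
Stored little-endian, the bytes at ascending addresses are E1 8A.
Read back as big-endian, the last byte is least significant, giving 0xE18A.
0xE18A = 57738.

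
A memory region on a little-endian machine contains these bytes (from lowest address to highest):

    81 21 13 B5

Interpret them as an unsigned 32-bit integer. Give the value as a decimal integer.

3037929857

Little-endian: lowest address holds the least-significant byte.
Reassemble most-significant byte first: B5 13 21 81 → 0xB5132181.
0xB5132181 = 3037929857.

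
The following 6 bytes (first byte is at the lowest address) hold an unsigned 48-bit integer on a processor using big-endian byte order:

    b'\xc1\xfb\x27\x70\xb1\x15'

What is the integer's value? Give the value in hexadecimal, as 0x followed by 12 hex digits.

0xC1FB2770B115

In big-endian order the high byte comes first in memory.
The bytes are already most-significant first: 0xC1FB2770B115.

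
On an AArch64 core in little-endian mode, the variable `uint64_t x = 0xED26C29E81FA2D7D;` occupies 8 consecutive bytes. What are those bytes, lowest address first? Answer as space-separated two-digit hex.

Split into bytes (most-significant first): ED 26 C2 9E 81 FA 2D 7D.
Little-endian: lowest address holds the least-significant byte.
So at ascending addresses the bytes are 7D 2D FA 81 9E C2 26 ED.

7D 2D FA 81 9E C2 26 ED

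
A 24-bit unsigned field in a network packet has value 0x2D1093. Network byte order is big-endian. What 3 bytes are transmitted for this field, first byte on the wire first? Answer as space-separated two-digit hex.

2D 10 93

Split into bytes (most-significant first): 2D 10 93.
Big-endian: lowest address holds the most-significant byte.
So the memory order matches the most-significant-first order: 2D 10 93.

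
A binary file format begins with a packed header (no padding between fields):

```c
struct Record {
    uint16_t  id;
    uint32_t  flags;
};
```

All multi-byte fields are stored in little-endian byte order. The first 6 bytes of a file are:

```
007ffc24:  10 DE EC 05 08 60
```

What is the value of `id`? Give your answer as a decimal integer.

`id` is the first field, at byte offset 0, occupying 2 bytes.
Bytes at offsets 0..1: 10 DE.
In little-endian order the low byte comes first in memory.
Reassemble most-significant byte first: DE 10 → 0xDE10.
0xDE10 = 56848.

56848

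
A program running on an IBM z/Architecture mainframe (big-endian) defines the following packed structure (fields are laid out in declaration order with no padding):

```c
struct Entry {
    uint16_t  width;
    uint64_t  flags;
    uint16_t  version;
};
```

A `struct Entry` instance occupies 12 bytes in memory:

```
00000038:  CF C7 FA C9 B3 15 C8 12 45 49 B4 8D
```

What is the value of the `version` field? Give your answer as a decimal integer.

46221

`version` follows `width` (2 B), `flags` (8 B), so it starts at offset 2 + 8 = 10 and occupies 2 bytes.
Bytes at offsets 10..11: B4 8D.
Big-endian: lowest address holds the most-significant byte.
The bytes are already most-significant first: 0xB48D.
0xB48D = 46221.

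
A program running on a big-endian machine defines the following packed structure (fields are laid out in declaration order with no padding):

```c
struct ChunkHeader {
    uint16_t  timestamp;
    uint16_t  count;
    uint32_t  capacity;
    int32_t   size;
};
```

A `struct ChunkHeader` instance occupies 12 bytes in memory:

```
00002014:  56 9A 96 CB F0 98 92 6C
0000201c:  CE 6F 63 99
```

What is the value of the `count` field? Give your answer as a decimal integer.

`count` follows `timestamp` (2 bytes), so it starts at byte offset 2 and occupies 2 bytes.
Bytes at offsets 2..3: 96 CB.
Big-endian: lowest address holds the most-significant byte.
The bytes are already most-significant first: 0x96CB.
0x96CB = 38603.

38603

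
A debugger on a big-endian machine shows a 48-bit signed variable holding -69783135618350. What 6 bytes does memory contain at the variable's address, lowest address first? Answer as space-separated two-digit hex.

C0 88 58 FD 7A D2

Two's complement of -69783135618350 in 48 bits: 69783135618350 = 0x3F77A702852E; invert → 0xC08858FD7AD1; add 1 → 0xC08858FD7AD2.
Split into bytes (most-significant first): C0 88 58 FD 7A D2.
In big-endian order the high byte comes first in memory.
So the memory order matches the most-significant-first order: C0 88 58 FD 7A D2.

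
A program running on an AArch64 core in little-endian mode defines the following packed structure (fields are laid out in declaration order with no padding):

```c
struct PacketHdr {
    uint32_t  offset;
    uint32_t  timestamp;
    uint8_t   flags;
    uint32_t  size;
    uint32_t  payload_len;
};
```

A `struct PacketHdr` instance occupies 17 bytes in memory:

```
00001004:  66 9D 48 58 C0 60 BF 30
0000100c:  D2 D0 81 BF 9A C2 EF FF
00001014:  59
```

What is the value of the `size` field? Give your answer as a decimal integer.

`size` follows `offset` (4 B), `timestamp` (4 B), `flags` (1 B), so it starts at offset 4 + 4 + 1 = 9 and occupies 4 bytes.
Bytes at offsets 9..12: D0 81 BF 9A.
In little-endian order the low byte comes first in memory.
Reassemble most-significant byte first: 9A BF 81 D0 → 0x9ABF81D0.
0x9ABF81D0 = 2596241872.

2596241872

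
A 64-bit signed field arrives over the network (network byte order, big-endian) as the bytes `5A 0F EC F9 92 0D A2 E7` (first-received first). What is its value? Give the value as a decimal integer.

6489666144705553127

In big-endian order the high byte comes first in memory.
The bytes are already most-significant first: 0x5A0FECF9920DA2E7.
0x5A0FECF9920DA2E7 = 6489666144705553127.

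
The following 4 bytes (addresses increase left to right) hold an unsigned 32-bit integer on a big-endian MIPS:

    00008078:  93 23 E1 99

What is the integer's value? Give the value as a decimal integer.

In big-endian order the high byte comes first in memory.
The bytes are already most-significant first: 0x9323E199.
0x9323E199 = 2468602265.

2468602265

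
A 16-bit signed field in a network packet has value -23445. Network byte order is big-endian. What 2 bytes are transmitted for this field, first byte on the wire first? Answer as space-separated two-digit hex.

Two's complement of -23445 in 16 bits: 23445 = 0x5B95; invert → 0xA46A; add 1 → 0xA46B.
Split into bytes (most-significant first): A4 6B.
Big-endian stores the most-significant byte at the lowest address.
So the memory order matches the most-significant-first order: A4 6B.

A4 6B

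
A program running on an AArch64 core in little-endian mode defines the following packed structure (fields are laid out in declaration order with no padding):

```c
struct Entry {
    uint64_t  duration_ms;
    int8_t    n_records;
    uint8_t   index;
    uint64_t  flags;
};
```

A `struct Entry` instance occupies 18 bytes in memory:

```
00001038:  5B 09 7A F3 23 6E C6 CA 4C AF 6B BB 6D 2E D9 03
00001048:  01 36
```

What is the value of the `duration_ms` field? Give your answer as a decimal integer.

14611487141737924955

`duration_ms` is the first field, at byte offset 0, occupying 8 bytes.
Bytes at offsets 0..7: 5B 09 7A F3 23 6E C6 CA.
Little-endian stores the least-significant byte at the lowest address.
Reassemble most-significant byte first: CA C6 6E 23 F3 7A 09 5B → 0xCAC66E23F37A095B.
0xCAC66E23F37A095B = 14611487141737924955.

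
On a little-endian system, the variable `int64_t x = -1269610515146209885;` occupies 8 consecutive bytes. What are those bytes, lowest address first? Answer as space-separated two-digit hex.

Two's complement of -1269610515146209885 in 64 bits: 1269610515146209885 = 0x119E90096E63FA5D; invert → 0xEE616FF6919C05A2; add 1 → 0xEE616FF6919C05A3.
Split into bytes (most-significant first): EE 61 6F F6 91 9C 05 A3.
Little-endian: lowest address holds the least-significant byte.
So at ascending addresses the bytes are A3 05 9C 91 F6 6F 61 EE.

A3 05 9C 91 F6 6F 61 EE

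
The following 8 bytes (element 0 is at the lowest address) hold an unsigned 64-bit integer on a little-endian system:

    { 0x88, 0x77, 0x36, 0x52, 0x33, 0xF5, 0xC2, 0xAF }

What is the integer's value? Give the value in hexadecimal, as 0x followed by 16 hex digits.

Little-endian stores the least-significant byte at the lowest address.
Reassemble most-significant byte first: AF C2 F5 33 52 36 77 88 → 0xAFC2F53352367788.

0xAFC2F53352367788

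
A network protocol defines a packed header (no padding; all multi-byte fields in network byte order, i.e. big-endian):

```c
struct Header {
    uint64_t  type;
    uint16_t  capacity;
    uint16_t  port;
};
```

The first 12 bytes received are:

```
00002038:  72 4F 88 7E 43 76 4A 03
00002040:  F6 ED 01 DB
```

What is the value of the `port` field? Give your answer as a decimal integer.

`port` follows `type` (8 B), `capacity` (2 B), so it starts at offset 8 + 2 = 10 and occupies 2 bytes.
Bytes at offsets 10..11: 01 DB.
Big-endian stores the most-significant byte at the lowest address.
The bytes are already most-significant first: 0x01DB.
0x01DB = 475.

475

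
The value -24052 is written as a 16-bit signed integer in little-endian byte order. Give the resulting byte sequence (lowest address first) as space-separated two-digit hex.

Two's complement of -24052 in 16 bits: 24052 = 0x5DF4; invert → 0xA20B; add 1 → 0xA20C.
Split into bytes (most-significant first): A2 0C.
Little-endian stores the least-significant byte at the lowest address.
So at ascending addresses the bytes are 0C A2.

0C A2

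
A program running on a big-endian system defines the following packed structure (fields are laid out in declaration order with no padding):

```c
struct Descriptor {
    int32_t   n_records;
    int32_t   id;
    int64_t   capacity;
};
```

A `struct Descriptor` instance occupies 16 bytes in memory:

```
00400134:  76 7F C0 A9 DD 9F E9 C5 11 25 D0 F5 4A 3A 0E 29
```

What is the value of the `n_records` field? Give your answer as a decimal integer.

1988083881

`n_records` is the first field, at byte offset 0, occupying 4 bytes.
Bytes at offsets 0..3: 76 7F C0 A9.
Big-endian: lowest address holds the most-significant byte.
The bytes are already most-significant first: 0x767FC0A9.
0x767FC0A9 = 1988083881.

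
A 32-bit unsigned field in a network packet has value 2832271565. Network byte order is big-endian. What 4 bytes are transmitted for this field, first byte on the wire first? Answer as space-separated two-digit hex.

2832271565 in hexadecimal, padded to 32 bits, is 0xA8D108CD.
Split into bytes (most-significant first): A8 D1 08 CD.
Big-endian stores the most-significant byte at the lowest address.
So the memory order matches the most-significant-first order: A8 D1 08 CD.

A8 D1 08 CD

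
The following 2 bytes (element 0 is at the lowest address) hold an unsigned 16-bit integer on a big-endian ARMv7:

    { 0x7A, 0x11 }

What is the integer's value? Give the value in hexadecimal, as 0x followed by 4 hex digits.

In big-endian order the high byte comes first in memory.
The bytes are already most-significant first: 0x7A11.

0x7A11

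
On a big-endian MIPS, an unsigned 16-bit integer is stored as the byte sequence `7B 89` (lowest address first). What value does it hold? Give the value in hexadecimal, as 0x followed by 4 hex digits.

Big-endian stores the most-significant byte at the lowest address.
The bytes are already most-significant first: 0x7B89.

0x7B89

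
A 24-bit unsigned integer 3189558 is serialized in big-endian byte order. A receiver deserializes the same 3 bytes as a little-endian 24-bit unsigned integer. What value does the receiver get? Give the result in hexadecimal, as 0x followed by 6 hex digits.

0x36AB30

3189558 in 24-bit hexadecimal is 0x30AB36.
Stored big-endian, the bytes at ascending addresses are 30 AB 36.
Read back as little-endian, the first byte is least significant, giving 0x36AB30.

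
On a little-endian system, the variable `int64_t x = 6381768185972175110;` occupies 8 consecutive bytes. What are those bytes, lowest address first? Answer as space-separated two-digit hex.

06 B1 C2 63 5A 98 90 58

6381768185972175110 in hexadecimal, padded to 64 bits, is 0x5890985A63C2B106.
Split into bytes (most-significant first): 58 90 98 5A 63 C2 B1 06.
In little-endian order the low byte comes first in memory.
So at ascending addresses the bytes are 06 B1 C2 63 5A 98 90 58.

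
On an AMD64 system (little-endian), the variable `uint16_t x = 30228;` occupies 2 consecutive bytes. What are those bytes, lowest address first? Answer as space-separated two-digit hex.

14 76

30228 in hexadecimal, padded to 16 bits, is 0x7614.
Split into bytes (most-significant first): 76 14.
Little-endian: lowest address holds the least-significant byte.
So at ascending addresses the bytes are 14 76.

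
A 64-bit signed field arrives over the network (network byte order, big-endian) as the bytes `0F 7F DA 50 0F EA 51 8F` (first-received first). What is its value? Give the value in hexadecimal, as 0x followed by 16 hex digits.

Big-endian: lowest address holds the most-significant byte.
The bytes are already most-significant first: 0x0F7FDA500FEA518F.

0x0F7FDA500FEA518F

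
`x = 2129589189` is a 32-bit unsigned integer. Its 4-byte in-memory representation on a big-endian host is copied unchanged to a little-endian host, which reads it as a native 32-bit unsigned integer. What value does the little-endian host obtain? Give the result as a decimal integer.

2129589189 in 32-bit hexadecimal is 0x7EEEF3C5.
Stored big-endian, the bytes at ascending addresses are 7E EE F3 C5.
Read back as little-endian, the first byte is least significant, giving 0xC5F3EE7E.
0xC5F3EE7E = 3321097854.

3321097854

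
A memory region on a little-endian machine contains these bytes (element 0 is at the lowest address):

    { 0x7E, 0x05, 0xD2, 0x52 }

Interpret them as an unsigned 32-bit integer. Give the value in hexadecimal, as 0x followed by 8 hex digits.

Little-endian: lowest address holds the least-significant byte.
Reassemble most-significant byte first: 52 D2 05 7E → 0x52D2057E.

0x52D2057E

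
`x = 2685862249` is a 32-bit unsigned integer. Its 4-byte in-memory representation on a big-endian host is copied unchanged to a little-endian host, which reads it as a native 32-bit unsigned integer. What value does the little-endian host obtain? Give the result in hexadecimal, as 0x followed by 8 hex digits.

2685862249 in 32-bit hexadecimal is 0xA0170169.
Stored big-endian, the bytes at ascending addresses are A0 17 01 69.
Read back as little-endian, the first byte is least significant, giving 0x690117A0.

0x690117A0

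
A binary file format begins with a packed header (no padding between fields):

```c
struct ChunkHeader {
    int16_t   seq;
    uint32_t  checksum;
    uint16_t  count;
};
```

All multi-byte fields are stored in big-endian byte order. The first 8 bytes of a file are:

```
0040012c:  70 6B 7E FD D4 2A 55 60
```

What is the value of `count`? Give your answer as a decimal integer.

`count` follows `seq` (2 B), `checksum` (4 B), so it starts at offset 2 + 4 = 6 and occupies 2 bytes.
Bytes at offsets 6..7: 55 60.
Big-endian stores the most-significant byte at the lowest address.
The bytes are already most-significant first: 0x5560.
0x5560 = 21856.

21856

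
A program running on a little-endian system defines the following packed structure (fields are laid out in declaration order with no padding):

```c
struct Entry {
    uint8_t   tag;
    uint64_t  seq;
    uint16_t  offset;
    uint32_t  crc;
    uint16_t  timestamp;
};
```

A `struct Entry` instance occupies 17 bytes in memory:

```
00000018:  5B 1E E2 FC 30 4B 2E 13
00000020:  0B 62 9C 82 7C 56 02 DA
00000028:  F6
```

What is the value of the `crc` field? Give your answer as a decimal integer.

`crc` follows `tag` (1 B), `seq` (8 B), `offset` (2 B), so it starts at offset 1 + 8 + 2 = 11 and occupies 4 bytes.
Bytes at offsets 11..14: 82 7C 56 02.
Little-endian: lowest address holds the least-significant byte.
Reassemble most-significant byte first: 02 56 7C 82 → 0x02567C82.
0x02567C82 = 39222402.

39222402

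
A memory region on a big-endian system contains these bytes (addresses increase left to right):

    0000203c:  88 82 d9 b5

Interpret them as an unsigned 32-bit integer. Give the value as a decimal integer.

Big-endian: lowest address holds the most-significant byte.
The bytes are already most-significant first: 0x8882D9B5.
0x8882D9B5 = 2290276789.

2290276789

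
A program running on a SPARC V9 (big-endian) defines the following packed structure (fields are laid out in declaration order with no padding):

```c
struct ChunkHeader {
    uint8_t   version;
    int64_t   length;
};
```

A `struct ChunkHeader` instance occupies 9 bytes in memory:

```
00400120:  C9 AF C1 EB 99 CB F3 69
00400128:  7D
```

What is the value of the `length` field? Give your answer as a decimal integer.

-5782081400782755459

`length` follows `version` (1 byte), so it starts at byte offset 1 and occupies 8 bytes.
Bytes at offsets 1..8: AF C1 EB 99 CB F3 69 7D.
Big-endian: lowest address holds the most-significant byte.
The bytes are already most-significant first: 0xAFC1EB99CBF3697D.
Top bit is set, so as a signed 64-bit value this is 0xAFC1EB99CBF3697D − 2^64 = -5782081400782755459.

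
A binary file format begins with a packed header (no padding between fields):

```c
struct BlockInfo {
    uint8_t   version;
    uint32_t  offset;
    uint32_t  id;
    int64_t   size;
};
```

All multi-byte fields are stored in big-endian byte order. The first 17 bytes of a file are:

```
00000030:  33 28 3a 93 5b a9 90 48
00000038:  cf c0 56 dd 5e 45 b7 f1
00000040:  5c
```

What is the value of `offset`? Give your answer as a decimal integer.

674927451

`offset` follows `version` (1 byte), so it starts at byte offset 1 and occupies 4 bytes.
Bytes at offsets 1..4: 28 3A 93 5B.
Big-endian: lowest address holds the most-significant byte.
The bytes are already most-significant first: 0x283A935B.
0x283A935B = 674927451.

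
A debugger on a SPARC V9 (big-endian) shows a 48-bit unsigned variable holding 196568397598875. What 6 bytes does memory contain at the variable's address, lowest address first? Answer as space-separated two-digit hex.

B2 C7 25 83 50 9B

196568397598875 in hexadecimal, padded to 48 bits, is 0xB2C72583509B.
Split into bytes (most-significant first): B2 C7 25 83 50 9B.
Big-endian stores the most-significant byte at the lowest address.
So the memory order matches the most-significant-first order: B2 C7 25 83 50 9B.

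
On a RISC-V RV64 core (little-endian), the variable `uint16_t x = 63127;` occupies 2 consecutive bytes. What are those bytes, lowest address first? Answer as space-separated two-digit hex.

63127 in hexadecimal, padded to 16 bits, is 0xF697.
Split into bytes (most-significant first): F6 97.
Little-endian stores the least-significant byte at the lowest address.
So at ascending addresses the bytes are 97 F6.

97 F6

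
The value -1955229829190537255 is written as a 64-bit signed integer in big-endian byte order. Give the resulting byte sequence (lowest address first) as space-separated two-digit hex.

Two's complement of -1955229829190537255 in 64 bits: 1955229829190537255 = 0x1B225F2B9F265027; invert → 0xE4DDA0D460D9AFD8; add 1 → 0xE4DDA0D460D9AFD9.
Split into bytes (most-significant first): E4 DD A0 D4 60 D9 AF D9.
Big-endian: lowest address holds the most-significant byte.
So the memory order matches the most-significant-first order: E4 DD A0 D4 60 D9 AF D9.

E4 DD A0 D4 60 D9 AF D9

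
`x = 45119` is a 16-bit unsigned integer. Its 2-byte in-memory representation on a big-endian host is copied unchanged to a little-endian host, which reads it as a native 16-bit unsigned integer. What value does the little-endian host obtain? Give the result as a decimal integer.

45119 in 16-bit hexadecimal is 0xB03F.
Stored big-endian, the bytes at ascending addresses are B0 3F.
Read back as little-endian, the first byte is least significant, giving 0x3FB0.
0x3FB0 = 16304.

16304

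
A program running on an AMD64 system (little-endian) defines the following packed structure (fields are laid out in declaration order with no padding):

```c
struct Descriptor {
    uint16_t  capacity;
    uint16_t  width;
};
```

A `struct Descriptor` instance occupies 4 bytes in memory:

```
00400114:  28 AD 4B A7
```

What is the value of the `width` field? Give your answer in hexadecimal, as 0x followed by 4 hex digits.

`width` follows `capacity` (2 bytes), so it starts at byte offset 2 and occupies 2 bytes.
Bytes at offsets 2..3: 4B A7.
Little-endian: lowest address holds the least-significant byte.
Reassemble most-significant byte first: A7 4B → 0xA74B.

0xA74B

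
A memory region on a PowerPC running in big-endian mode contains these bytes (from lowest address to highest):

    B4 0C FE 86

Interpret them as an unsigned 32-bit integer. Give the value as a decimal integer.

In big-endian order the high byte comes first in memory.
The bytes are already most-significant first: 0xB40CFE86.
0xB40CFE86 = 3020750470.

3020750470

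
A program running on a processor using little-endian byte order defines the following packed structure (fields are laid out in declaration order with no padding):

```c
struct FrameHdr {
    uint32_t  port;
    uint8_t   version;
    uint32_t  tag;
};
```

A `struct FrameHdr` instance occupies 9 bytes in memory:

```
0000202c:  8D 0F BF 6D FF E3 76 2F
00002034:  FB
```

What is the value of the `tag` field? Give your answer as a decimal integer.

`tag` follows `port` (4 B), `version` (1 B), so it starts at offset 4 + 1 = 5 and occupies 4 bytes.
Bytes at offsets 5..8: E3 76 2F FB.
Little-endian: lowest address holds the least-significant byte.
Reassemble most-significant byte first: FB 2F 76 E3 → 0xFB2F76E3.
0xFB2F76E3 = 4214191843.

4214191843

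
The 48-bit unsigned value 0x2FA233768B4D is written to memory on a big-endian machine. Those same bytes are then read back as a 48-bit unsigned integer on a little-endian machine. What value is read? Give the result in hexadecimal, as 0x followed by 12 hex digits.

0x4D8B7633A22F

Stored big-endian, the bytes at ascending addresses are 2F A2 33 76 8B 4D.
Read back as little-endian, the first byte is least significant, giving 0x4D8B7633A22F.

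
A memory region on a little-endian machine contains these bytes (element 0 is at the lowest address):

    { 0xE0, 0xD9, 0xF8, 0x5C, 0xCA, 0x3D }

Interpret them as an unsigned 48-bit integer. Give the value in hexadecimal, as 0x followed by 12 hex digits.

0x3DCA5CF8D9E0

Little-endian stores the least-significant byte at the lowest address.
Reassemble most-significant byte first: 3D CA 5C F8 D9 E0 → 0x3DCA5CF8D9E0.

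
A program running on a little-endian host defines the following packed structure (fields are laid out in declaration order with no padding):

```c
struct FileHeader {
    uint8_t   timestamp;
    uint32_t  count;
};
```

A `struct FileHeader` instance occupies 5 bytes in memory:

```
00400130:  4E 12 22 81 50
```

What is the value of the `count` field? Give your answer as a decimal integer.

`count` follows `timestamp` (1 byte), so it starts at byte offset 1 and occupies 4 bytes.
Bytes at offsets 1..4: 12 22 81 50.
In little-endian order the low byte comes first in memory.
Reassemble most-significant byte first: 50 81 22 12 → 0x50812212.
0x50812212 = 1350640146.

1350640146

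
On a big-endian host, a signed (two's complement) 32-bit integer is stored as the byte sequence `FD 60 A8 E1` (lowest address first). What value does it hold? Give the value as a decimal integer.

-43996959

In big-endian order the high byte comes first in memory.
The bytes are already most-significant first: 0xFD60A8E1.
Top bit is set, so as a signed 32-bit value this is 0xFD60A8E1 − 2^32 = -43996959.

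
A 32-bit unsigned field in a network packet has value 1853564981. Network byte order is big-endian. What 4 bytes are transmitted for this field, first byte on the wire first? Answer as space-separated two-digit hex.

6E 7B 28 35

1853564981 in hexadecimal, padded to 32 bits, is 0x6E7B2835.
Split into bytes (most-significant first): 6E 7B 28 35.
Big-endian: lowest address holds the most-significant byte.
So the memory order matches the most-significant-first order: 6E 7B 28 35.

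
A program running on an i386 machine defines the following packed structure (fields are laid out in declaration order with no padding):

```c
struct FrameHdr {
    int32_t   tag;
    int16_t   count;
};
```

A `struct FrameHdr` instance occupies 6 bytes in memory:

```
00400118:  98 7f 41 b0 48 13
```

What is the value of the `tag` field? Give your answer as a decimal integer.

-1337884776

`tag` is the first field, at byte offset 0, occupying 4 bytes.
Bytes at offsets 0..3: 98 7F 41 B0.
Little-endian stores the least-significant byte at the lowest address.
Reassemble most-significant byte first: B0 41 7F 98 → 0xB0417F98.
Top bit is set, so as a signed 32-bit value this is 0xB0417F98 − 2^32 = -1337884776.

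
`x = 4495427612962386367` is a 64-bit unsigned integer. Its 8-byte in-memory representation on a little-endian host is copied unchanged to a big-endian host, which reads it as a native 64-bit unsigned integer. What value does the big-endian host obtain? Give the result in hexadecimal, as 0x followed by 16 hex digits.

4495427612962386367 in 64-bit hexadecimal is 0x3E62F798A01AF1BF.
Stored little-endian, the bytes at ascending addresses are BF F1 1A A0 98 F7 62 3E.
Read back as big-endian, the last byte is least significant, giving 0xBFF11AA098F7623E.

0xBFF11AA098F7623E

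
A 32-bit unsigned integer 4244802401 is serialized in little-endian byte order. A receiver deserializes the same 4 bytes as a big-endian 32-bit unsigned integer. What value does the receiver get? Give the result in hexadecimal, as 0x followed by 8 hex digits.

0x618B02FD

4244802401 in 32-bit hexadecimal is 0xFD028B61.
Stored little-endian, the bytes at ascending addresses are 61 8B 02 FD.
Read back as big-endian, the last byte is least significant, giving 0x618B02FD.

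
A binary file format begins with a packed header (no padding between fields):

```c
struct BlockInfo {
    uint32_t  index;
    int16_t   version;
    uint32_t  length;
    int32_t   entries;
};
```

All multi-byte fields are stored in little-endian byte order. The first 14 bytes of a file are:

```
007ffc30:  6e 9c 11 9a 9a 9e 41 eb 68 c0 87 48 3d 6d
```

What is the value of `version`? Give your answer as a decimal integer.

`version` follows `index` (4 bytes), so it starts at byte offset 4 and occupies 2 bytes.
Bytes at offsets 4..5: 9A 9E.
Little-endian stores the least-significant byte at the lowest address.
Reassemble most-significant byte first: 9E 9A → 0x9E9A.
Top bit is set, so as a signed 16-bit value this is 0x9E9A − 2^16 = -24934.

-24934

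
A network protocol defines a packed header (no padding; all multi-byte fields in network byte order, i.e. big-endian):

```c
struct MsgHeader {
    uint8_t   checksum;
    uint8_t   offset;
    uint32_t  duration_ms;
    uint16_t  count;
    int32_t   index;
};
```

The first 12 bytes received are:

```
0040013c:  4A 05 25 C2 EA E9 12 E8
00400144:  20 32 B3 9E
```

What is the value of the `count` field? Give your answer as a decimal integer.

4840

`count` follows `checksum` (1 B), `offset` (1 B), `duration_ms` (4 B), so it starts at offset 1 + 1 + 4 = 6 and occupies 2 bytes.
Bytes at offsets 6..7: 12 E8.
Big-endian: lowest address holds the most-significant byte.
The bytes are already most-significant first: 0x12E8.
0x12E8 = 4840.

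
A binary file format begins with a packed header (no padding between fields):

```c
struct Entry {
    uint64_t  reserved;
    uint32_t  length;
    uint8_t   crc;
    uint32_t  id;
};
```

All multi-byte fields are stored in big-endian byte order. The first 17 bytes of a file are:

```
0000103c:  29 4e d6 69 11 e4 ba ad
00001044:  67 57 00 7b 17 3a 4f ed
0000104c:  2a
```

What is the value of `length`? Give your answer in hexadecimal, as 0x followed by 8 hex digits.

`length` follows `reserved` (8 bytes), so it starts at byte offset 8 and occupies 4 bytes.
Bytes at offsets 8..11: 67 57 00 7B.
In big-endian order the high byte comes first in memory.
The bytes are already most-significant first: 0x6757007B.

0x6757007B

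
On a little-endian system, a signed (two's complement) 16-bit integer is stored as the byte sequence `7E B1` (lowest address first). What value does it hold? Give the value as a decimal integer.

-20098

In little-endian order the low byte comes first in memory.
Reassemble most-significant byte first: B1 7E → 0xB17E.
Top bit is set, so as a signed 16-bit value this is 0xB17E − 2^16 = -20098.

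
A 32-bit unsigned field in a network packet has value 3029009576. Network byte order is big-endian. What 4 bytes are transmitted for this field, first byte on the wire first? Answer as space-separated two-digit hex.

3029009576 in hexadecimal, padded to 32 bits, is 0xB48B04A8.
Split into bytes (most-significant first): B4 8B 04 A8.
Big-endian stores the most-significant byte at the lowest address.
So the memory order matches the most-significant-first order: B4 8B 04 A8.

B4 8B 04 A8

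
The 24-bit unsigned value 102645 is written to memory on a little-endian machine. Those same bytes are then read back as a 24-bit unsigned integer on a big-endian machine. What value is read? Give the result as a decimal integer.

102645 in 24-bit hexadecimal is 0x0190F5.
Stored little-endian, the bytes at ascending addresses are F5 90 01.
Read back as big-endian, the last byte is least significant, giving 0xF59001.
0xF59001 = 16093185.

16093185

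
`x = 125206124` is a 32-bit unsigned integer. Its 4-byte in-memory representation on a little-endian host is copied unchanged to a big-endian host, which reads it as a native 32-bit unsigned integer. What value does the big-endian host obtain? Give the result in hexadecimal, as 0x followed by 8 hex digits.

125206124 in 32-bit hexadecimal is 0x07767E6C.
Stored little-endian, the bytes at ascending addresses are 6C 7E 76 07.
Read back as big-endian, the last byte is least significant, giving 0x6C7E7607.

0x6C7E7607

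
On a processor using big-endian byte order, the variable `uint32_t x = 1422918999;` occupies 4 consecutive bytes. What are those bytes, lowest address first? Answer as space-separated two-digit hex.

54 D0 05 57

1422918999 in hexadecimal, padded to 32 bits, is 0x54D00557.
Split into bytes (most-significant first): 54 D0 05 57.
Big-endian: lowest address holds the most-significant byte.
So the memory order matches the most-significant-first order: 54 D0 05 57.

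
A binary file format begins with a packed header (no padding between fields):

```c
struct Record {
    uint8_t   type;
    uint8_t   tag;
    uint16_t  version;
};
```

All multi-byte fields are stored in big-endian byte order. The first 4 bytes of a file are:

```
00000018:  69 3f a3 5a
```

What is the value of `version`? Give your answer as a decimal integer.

`version` follows `type` (1 B), `tag` (1 B), so it starts at offset 1 + 1 = 2 and occupies 2 bytes.
Bytes at offsets 2..3: A3 5A.
In big-endian order the high byte comes first in memory.
The bytes are already most-significant first: 0xA35A.
0xA35A = 41818.

41818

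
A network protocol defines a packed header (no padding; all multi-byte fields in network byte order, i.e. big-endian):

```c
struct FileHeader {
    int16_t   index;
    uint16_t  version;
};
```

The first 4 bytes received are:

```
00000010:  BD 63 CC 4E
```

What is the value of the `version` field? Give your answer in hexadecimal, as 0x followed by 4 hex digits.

`version` follows `index` (2 bytes), so it starts at byte offset 2 and occupies 2 bytes.
Bytes at offsets 2..3: CC 4E.
Big-endian: lowest address holds the most-significant byte.
The bytes are already most-significant first: 0xCC4E.

0xCC4E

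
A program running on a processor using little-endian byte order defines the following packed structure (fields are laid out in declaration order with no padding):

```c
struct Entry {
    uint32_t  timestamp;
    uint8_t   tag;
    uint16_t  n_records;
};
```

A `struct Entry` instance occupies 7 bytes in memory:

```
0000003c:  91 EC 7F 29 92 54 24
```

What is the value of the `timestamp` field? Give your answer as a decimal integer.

696249489

`timestamp` is the first field, at byte offset 0, occupying 4 bytes.
Bytes at offsets 0..3: 91 EC 7F 29.
Little-endian: lowest address holds the least-significant byte.
Reassemble most-significant byte first: 29 7F EC 91 → 0x297FEC91.
0x297FEC91 = 696249489.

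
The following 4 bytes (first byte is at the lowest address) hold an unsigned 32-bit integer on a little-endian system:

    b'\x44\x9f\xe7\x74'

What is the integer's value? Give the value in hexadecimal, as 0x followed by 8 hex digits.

0x74E79F44

Little-endian: lowest address holds the least-significant byte.
Reassemble most-significant byte first: 74 E7 9F 44 → 0x74E79F44.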